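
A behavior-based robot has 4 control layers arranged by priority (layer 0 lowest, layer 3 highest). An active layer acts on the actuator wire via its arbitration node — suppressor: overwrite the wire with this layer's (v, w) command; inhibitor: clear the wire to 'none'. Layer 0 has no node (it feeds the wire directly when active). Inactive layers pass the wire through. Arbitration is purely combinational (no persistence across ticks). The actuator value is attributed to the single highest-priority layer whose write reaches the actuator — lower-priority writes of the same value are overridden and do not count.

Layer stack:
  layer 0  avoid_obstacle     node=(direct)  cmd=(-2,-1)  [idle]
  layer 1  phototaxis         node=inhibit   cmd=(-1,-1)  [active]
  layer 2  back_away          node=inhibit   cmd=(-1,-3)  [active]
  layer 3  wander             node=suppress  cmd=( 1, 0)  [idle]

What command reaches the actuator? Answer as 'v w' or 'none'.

none

L0 avoid_obstacle: idle → wire = none
L1 phototaxis: active, inhibitor → wire = none
L2 back_away: active, inhibitor → wire = none
L3 wander: idle → wire stays none
actuator = none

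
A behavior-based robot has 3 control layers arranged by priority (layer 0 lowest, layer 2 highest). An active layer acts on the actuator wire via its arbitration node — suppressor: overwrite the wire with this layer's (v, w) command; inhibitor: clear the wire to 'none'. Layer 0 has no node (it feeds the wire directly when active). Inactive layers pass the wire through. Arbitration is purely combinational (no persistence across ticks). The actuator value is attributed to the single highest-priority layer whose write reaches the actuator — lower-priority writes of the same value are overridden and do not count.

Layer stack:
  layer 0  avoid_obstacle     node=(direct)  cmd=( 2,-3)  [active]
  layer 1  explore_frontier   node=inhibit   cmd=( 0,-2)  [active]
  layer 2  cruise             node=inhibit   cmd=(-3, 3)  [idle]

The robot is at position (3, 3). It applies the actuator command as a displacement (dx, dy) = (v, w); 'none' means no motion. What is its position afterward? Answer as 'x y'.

L0 avoid_obstacle: active, feeds wire = (2, -3)
L1 explore_frontier: active, inhibitor → wire = none
L2 cruise: idle → wire stays none
actuator = none
position: (3, 3) + none = (3, 3)

3 3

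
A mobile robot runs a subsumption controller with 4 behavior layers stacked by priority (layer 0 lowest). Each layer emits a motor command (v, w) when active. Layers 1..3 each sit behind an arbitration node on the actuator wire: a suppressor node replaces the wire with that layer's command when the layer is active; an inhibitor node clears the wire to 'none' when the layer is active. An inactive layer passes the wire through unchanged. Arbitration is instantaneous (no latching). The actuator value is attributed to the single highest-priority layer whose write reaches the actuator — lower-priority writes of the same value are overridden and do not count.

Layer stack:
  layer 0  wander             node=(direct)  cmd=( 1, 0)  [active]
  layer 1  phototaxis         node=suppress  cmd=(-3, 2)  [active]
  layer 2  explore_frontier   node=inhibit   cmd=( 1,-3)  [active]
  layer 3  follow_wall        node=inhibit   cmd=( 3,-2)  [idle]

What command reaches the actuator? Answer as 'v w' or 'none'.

none

layer 0 (wander) active — direct: (1, 0)
layer 1 (phototaxis) active — suppresses: (-3, 2)
layer 2 (explore_frontier) active — inhibits: none
layer 3 (follow_wall) idle — unchanged: none
→ actuator none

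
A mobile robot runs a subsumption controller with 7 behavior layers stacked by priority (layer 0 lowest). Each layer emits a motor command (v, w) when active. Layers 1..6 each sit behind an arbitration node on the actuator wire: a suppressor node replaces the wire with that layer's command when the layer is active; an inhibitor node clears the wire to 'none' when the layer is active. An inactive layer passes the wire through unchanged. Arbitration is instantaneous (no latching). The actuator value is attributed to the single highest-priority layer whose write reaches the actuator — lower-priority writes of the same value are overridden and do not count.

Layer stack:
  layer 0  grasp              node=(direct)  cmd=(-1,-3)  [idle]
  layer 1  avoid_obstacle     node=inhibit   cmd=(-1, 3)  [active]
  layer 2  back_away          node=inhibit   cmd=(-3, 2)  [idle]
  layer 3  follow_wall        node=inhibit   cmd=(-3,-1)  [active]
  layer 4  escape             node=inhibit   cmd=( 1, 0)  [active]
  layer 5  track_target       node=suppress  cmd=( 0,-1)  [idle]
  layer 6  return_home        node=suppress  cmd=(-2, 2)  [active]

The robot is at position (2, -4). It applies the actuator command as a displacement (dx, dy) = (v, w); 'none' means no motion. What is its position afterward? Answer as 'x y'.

0 -2

L0 grasp: idle → wire = none
L1 avoid_obstacle: active, inhibitor → wire = none
L2 back_away: idle → wire stays none
L3 follow_wall: active, inhibitor → wire = none
L4 escape: active, inhibitor → wire = none
L5 track_target: idle → wire stays none
L6 return_home: active, suppressor → wire = (-2, 2)
actuator = (-2, 2)
position: (2, -4) + (-2, 2) = (0, -2)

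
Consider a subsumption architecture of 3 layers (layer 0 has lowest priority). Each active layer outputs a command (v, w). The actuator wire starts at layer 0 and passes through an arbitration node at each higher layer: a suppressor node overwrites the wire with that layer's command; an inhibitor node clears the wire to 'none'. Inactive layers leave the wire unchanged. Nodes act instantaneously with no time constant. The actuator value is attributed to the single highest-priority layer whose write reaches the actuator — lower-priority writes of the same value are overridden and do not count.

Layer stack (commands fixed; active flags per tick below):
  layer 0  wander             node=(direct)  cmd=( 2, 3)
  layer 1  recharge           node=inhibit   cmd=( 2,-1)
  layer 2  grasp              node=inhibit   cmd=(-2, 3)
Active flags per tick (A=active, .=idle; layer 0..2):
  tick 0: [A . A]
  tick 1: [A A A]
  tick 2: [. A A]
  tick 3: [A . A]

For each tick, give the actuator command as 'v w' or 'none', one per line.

tick 0:
  layer 0 (wander) active — direct: (2, 3)
  layer 1 (recharge) idle — unchanged: (2, 3)
  layer 2 (grasp) active — inhibits: none
  → actuator none
tick 1:
  layer 0 (wander) active — direct: (2, 3)
  layer 1 (recharge) active — inhibits: none
  layer 2 (grasp) active — inhibits: none
  → actuator none
tick 2:
  layer 0 (wander) idle — none
  layer 1 (recharge) active — inhibits: none
  layer 2 (grasp) active — inhibits: none
  → actuator none
tick 3:
  layer 0 (wander) active — direct: (2, 3)
  layer 1 (recharge) idle — unchanged: (2, 3)
  layer 2 (grasp) active — inhibits: none
  → actuator none

none
none
none
none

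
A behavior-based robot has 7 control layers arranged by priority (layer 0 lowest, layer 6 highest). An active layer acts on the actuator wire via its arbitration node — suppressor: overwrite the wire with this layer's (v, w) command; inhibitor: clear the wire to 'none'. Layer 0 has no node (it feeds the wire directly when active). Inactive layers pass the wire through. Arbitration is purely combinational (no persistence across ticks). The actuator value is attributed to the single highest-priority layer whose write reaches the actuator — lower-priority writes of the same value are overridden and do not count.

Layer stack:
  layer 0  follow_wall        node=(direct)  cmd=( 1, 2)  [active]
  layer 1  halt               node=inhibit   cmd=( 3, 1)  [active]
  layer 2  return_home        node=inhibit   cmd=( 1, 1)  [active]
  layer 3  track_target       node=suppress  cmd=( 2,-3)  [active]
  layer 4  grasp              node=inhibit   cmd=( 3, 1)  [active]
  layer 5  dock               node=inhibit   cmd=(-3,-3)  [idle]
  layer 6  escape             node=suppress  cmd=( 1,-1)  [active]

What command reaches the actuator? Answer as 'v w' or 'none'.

L0 follow_wall: active, feeds wire = (1, 2)
L1 halt: active, inhibitor → wire = none
L2 return_home: active, inhibitor → wire = none
L3 track_target: active, suppressor → wire = (2, -3)
L4 grasp: active, inhibitor → wire = none
L5 dock: idle → wire stays none
L6 escape: active, suppressor → wire = (1, -1)
actuator = (1, -1)

1 -1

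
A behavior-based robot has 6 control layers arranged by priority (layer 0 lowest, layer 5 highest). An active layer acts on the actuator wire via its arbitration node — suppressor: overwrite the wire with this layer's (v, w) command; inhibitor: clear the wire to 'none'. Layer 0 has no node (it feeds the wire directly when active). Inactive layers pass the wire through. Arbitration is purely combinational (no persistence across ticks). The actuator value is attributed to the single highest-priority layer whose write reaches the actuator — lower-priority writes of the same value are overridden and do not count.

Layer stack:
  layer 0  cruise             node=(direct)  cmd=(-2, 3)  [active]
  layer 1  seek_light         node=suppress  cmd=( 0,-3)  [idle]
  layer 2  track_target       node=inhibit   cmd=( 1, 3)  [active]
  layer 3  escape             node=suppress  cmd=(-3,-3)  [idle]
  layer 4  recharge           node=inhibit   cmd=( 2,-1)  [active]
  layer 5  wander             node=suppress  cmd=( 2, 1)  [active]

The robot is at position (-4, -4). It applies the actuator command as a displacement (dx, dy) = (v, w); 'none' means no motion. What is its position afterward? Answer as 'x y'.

-2 -3

L0 cruise: active, feeds wire = (-2, 3)
L1 seek_light: idle → wire stays (-2, 3)
L2 track_target: active, inhibitor → wire = none
L3 escape: idle → wire stays none
L4 recharge: active, inhibitor → wire = none
L5 wander: active, suppressor → wire = (2, 1)
actuator = (2, 1)
position: (-4, -4) + (2, 1) = (-2, -3)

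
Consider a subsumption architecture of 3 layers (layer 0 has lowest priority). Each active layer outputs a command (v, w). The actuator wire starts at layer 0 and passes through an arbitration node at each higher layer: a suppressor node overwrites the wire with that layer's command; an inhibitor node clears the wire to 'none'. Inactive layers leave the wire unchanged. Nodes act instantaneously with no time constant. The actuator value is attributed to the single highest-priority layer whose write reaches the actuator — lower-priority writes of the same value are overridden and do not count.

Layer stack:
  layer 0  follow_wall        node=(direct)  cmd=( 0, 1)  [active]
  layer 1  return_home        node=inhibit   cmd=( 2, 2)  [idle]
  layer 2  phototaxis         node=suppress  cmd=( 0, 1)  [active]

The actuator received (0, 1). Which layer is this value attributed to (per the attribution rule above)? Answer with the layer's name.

phototaxis

L0 follow_wall: active, feeds wire = (0, 1)
L1 return_home: idle → wire stays (0, 1)
L2 phototaxis: active, suppressor → wire = (0, 1)
actuator = (0, 1)
last writer: layer 2 = phototaxis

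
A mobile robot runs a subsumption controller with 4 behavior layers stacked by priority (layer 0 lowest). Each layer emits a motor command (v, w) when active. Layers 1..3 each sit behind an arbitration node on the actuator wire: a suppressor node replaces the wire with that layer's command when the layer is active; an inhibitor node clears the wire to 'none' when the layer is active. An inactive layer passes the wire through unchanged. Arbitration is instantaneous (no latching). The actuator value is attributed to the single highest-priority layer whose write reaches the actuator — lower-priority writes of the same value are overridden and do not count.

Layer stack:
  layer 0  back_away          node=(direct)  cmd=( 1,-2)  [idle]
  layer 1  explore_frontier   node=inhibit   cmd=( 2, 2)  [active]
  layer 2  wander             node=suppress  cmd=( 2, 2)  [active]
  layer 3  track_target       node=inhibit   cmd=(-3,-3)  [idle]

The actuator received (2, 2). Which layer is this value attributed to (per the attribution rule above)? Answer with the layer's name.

wander

L0 back_away: idle → wire = none
L1 explore_frontier: active, inhibitor → wire = none
L2 wander: active, suppressor → wire = (2, 2)
L3 track_target: idle → wire stays (2, 2)
actuator = (2, 2)
last writer: layer 2 = wander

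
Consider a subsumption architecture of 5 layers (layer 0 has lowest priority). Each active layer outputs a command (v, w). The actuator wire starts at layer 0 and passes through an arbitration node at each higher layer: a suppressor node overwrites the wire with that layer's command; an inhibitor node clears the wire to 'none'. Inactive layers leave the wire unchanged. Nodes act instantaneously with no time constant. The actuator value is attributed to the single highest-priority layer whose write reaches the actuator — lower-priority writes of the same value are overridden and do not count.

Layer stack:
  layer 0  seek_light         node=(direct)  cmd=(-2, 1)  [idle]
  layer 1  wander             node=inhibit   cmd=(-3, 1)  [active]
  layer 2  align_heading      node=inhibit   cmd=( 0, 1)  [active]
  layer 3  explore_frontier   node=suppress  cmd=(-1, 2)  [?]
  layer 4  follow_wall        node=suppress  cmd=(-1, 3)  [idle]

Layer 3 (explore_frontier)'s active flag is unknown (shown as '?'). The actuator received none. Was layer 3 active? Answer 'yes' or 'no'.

If layer 3 is active=yes:
  actuator would be (-1, 2)
If layer 3 is active=no:
  actuator would be none
Observed none, so layer 3 was idle.

no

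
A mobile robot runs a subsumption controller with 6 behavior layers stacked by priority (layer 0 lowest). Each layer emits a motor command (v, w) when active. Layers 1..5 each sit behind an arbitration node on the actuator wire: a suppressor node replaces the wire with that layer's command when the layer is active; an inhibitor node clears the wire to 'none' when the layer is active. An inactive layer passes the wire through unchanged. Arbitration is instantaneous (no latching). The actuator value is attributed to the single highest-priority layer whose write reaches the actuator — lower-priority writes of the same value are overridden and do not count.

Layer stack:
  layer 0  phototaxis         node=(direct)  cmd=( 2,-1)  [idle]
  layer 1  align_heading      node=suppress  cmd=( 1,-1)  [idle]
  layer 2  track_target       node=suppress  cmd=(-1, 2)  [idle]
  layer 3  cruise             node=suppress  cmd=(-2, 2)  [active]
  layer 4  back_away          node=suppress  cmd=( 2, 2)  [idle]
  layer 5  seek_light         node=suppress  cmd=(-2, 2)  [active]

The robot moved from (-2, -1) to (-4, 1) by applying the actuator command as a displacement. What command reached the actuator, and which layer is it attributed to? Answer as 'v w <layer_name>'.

displacement = (-4, 1) − (-2, -1) = (-2, 2)
L0 phototaxis: idle → wire = none
L1 align_heading: idle → wire stays none
L2 track_target: idle → wire stays none
L3 cruise: active, suppressor → wire = (-2, 2)
L4 back_away: idle → wire stays (-2, 2)
L5 seek_light: active, suppressor → wire = (-2, 2)
actuator = (-2, 2) — from layer 5 (seek_light)

-2 2 seek_light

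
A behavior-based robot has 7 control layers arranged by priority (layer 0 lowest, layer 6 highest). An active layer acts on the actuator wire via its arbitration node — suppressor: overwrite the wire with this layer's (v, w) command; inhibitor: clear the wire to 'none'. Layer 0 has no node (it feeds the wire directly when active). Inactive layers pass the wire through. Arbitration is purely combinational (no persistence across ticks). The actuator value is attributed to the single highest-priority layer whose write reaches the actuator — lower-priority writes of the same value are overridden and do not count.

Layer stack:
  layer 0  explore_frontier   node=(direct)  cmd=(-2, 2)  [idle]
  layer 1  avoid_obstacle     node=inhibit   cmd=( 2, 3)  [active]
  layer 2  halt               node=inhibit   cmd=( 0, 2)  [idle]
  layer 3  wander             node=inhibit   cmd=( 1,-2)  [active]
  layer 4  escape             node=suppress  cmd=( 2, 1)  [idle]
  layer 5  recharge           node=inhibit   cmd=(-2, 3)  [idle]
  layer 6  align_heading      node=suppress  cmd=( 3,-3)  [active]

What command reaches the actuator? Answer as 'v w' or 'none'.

layer 0 (explore_frontier) idle — none
layer 1 (avoid_obstacle) active — inhibits: none
layer 2 (halt) idle — unchanged: none
layer 3 (wander) active — inhibits: none
layer 4 (escape) idle — unchanged: none
layer 5 (recharge) idle — unchanged: none
layer 6 (align_heading) active — suppresses: (3, -3)
→ actuator (3, -3)

3 -3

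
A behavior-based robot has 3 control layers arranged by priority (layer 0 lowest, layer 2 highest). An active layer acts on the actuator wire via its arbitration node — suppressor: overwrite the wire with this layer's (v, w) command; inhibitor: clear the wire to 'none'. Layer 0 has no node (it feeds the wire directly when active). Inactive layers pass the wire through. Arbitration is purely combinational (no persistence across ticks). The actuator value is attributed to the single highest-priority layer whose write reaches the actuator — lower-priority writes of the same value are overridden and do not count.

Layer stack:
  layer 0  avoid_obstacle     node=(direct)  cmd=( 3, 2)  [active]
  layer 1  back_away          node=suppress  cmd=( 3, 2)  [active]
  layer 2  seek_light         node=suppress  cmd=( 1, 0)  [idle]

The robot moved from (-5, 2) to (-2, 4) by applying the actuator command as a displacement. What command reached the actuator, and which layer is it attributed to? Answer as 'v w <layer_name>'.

displacement = (-2, 4) − (-5, 2) = (3, 2)
[0] avoid_obstacle on; wire := (3, 2)
[1] back_away on (suppress); wire := (3, 2)
[2] seek_light off; pass (3, 2)
output (3, 2) — from layer 1 (back_away)

3 2 back_away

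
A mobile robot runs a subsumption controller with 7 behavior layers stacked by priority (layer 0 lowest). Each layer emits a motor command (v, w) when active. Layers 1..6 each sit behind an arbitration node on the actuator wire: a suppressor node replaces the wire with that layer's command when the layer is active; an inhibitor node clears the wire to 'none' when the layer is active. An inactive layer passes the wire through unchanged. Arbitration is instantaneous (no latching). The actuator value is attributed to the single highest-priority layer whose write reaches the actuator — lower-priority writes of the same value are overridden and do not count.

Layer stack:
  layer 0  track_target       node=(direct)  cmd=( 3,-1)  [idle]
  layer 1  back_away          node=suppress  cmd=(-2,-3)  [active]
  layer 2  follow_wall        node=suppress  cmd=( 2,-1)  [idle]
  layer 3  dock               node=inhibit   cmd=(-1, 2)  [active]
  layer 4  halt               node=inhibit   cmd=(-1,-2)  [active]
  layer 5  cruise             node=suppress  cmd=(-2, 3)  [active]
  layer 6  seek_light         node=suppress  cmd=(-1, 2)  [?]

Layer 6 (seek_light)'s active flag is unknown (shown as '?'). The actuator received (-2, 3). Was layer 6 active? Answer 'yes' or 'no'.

If layer 6 is active=yes:
  actuator would be (-1, 2)
If layer 6 is active=no:
  actuator would be (-2, 3)
Observed (-2, 3), so layer 6 was idle.

no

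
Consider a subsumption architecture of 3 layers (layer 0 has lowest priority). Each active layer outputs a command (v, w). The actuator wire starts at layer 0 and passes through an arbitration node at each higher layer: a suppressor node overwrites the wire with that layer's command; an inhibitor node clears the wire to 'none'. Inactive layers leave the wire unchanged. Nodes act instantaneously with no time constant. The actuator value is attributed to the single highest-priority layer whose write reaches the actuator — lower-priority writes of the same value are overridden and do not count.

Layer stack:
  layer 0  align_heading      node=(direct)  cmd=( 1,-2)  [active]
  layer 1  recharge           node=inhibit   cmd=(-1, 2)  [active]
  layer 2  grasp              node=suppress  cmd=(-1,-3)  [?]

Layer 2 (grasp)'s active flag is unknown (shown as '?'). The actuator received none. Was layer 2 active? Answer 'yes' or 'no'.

no

If layer 2 is active=yes:
  actuator would be (-1, -3)
If layer 2 is active=no:
  actuator would be none
Observed none, so layer 2 was idle.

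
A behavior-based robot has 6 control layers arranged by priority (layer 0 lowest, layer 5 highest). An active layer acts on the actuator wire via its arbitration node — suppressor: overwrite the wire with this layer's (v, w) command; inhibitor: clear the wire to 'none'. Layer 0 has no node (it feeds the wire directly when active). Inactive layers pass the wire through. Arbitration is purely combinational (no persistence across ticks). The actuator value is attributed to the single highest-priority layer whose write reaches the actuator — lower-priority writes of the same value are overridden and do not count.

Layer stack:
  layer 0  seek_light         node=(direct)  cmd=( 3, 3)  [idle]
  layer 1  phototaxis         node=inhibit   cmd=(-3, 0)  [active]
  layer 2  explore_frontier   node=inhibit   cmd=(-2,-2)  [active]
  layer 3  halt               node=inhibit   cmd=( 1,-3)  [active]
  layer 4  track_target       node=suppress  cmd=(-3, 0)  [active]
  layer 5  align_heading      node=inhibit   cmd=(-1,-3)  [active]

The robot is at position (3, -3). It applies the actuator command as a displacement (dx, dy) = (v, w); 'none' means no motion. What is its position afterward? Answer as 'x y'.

3 -3

[0] seek_light off; wire := none
[1] phototaxis on (inhibit); wire := none
[2] explore_frontier on (inhibit); wire := none
[3] halt on (inhibit); wire := none
[4] track_target on (suppress); wire := (-3, 0)
[5] align_heading on (inhibit); wire := none
output none
position: (3, -3) + none = (3, -3)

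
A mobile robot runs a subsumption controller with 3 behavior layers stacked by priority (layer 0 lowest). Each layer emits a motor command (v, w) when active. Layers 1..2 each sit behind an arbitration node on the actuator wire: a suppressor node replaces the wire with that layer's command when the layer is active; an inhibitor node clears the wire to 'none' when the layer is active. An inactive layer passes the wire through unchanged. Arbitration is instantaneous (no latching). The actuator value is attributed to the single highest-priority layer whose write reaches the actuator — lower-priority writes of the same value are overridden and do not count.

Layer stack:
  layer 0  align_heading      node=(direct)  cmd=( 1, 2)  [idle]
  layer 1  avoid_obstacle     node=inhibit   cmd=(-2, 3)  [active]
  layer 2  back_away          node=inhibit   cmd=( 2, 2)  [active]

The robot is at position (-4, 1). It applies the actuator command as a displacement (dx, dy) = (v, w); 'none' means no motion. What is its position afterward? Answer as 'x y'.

L0 align_heading: idle → wire = none
L1 avoid_obstacle: active, inhibitor → wire = none
L2 back_away: active, inhibitor → wire = none
actuator = none
position: (-4, 1) + none = (-4, 1)

-4 1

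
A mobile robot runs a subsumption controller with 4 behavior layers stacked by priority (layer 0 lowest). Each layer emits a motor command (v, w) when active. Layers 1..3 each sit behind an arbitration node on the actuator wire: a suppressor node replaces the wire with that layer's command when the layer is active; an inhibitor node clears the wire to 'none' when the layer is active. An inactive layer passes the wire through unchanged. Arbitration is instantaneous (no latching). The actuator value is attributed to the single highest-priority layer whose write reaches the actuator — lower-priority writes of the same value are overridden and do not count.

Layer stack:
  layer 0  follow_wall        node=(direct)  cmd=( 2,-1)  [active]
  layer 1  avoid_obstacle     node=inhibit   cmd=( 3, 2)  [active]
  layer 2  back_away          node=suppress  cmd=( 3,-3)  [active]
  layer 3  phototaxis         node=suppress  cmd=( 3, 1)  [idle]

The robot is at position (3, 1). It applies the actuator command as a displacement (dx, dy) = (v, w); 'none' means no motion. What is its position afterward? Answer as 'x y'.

6 -2

layer 0 (follow_wall) active — direct: (2, -1)
layer 1 (avoid_obstacle) active — inhibits: none
layer 2 (back_away) active — suppresses: (3, -3)
layer 3 (phototaxis) idle — unchanged: (3, -3)
→ actuator (3, -3)
position: (3, 1) + (3, -3) = (6, -2)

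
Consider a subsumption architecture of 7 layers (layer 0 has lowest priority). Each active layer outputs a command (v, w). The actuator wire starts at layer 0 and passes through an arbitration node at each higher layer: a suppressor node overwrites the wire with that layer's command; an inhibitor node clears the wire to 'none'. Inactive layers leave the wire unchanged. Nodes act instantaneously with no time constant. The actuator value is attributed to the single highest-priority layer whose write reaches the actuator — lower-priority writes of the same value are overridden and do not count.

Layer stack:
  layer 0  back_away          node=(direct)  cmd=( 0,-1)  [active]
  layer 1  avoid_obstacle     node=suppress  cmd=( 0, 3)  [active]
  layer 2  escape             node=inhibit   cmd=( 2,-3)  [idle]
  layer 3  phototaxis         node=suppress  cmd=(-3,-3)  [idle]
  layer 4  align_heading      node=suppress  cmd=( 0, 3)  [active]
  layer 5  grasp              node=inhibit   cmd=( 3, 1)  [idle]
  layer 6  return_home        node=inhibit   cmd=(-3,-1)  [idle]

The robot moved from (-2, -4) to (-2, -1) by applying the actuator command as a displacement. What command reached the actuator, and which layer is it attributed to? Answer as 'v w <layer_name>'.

displacement = (-2, -1) − (-2, -4) = (0, 3)
layer 0 (back_away) active — direct: (0, -1)
layer 1 (avoid_obstacle) active — suppresses: (0, 3)
layer 2 (escape) idle — unchanged: (0, 3)
layer 3 (phototaxis) idle — unchanged: (0, 3)
layer 4 (align_heading) active — suppresses: (0, 3)
layer 5 (grasp) idle — unchanged: (0, 3)
layer 6 (return_home) idle — unchanged: (0, 3)
→ actuator (0, 3) — from layer 4 (align_heading)

0 3 align_heading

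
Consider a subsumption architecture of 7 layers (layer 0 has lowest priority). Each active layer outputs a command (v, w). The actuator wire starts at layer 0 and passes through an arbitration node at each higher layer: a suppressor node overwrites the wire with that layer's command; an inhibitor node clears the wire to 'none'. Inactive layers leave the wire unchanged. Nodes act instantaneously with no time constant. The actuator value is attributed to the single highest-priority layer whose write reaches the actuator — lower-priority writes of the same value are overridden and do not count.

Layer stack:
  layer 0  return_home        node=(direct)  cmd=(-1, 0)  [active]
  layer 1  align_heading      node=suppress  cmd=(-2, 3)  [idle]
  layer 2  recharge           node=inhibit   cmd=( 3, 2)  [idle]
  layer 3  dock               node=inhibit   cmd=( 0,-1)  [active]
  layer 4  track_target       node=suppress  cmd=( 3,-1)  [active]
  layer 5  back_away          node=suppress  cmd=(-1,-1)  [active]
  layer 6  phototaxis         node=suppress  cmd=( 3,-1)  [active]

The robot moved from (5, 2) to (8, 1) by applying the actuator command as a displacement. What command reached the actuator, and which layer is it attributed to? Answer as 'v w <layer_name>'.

displacement = (8, 1) − (5, 2) = (3, -1)
layer 0 (return_home) active — direct: (-1, 0)
layer 1 (align_heading) idle — unchanged: (-1, 0)
layer 2 (recharge) idle — unchanged: (-1, 0)
layer 3 (dock) active — inhibits: none
layer 4 (track_target) active — suppresses: (3, -1)
layer 5 (back_away) active — suppresses: (-1, -1)
layer 6 (phototaxis) active — suppresses: (3, -1)
→ actuator (3, -1) — from layer 6 (phototaxis)

3 -1 phototaxis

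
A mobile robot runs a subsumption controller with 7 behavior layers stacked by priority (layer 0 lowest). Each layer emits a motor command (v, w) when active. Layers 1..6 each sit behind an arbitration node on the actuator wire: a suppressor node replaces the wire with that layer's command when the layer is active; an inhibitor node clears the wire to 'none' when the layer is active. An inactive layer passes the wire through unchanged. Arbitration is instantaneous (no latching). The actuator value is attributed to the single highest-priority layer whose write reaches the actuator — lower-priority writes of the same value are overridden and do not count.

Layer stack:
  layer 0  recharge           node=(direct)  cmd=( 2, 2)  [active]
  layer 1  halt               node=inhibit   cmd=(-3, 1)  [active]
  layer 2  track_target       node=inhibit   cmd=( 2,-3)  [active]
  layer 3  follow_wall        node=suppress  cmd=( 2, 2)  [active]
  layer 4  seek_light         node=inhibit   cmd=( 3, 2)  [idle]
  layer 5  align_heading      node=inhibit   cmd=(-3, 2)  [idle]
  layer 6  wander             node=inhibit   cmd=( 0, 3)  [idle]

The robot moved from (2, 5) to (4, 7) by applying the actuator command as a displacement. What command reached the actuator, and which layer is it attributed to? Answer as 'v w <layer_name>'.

2 2 follow_wall

displacement = (4, 7) − (2, 5) = (2, 2)
[0] recharge on; wire := (2, 2)
[1] halt on (inhibit); wire := none
[2] track_target on (inhibit); wire := none
[3] follow_wall on (suppress); wire := (2, 2)
[4] seek_light off; pass (2, 2)
[5] align_heading off; pass (2, 2)
[6] wander off; pass (2, 2)
output (2, 2) — from layer 3 (follow_wall)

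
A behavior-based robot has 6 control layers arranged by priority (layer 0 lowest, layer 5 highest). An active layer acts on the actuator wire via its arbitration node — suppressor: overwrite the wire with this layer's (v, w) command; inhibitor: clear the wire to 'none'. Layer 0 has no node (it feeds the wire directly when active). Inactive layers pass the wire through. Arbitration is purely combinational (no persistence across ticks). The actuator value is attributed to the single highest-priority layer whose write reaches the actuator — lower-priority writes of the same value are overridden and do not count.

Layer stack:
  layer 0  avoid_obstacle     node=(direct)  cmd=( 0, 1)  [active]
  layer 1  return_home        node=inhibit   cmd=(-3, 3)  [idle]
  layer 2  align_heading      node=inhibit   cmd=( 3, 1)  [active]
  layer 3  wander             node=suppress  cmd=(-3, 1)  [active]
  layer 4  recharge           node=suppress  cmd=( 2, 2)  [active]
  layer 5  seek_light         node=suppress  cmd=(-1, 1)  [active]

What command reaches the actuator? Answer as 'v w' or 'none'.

[0] avoid_obstacle on; wire := (0, 1)
[1] return_home off; pass (0, 1)
[2] align_heading on (inhibit); wire := none
[3] wander on (suppress); wire := (-3, 1)
[4] recharge on (suppress); wire := (2, 2)
[5] seek_light on (suppress); wire := (-1, 1)
output (-1, 1)

-1 1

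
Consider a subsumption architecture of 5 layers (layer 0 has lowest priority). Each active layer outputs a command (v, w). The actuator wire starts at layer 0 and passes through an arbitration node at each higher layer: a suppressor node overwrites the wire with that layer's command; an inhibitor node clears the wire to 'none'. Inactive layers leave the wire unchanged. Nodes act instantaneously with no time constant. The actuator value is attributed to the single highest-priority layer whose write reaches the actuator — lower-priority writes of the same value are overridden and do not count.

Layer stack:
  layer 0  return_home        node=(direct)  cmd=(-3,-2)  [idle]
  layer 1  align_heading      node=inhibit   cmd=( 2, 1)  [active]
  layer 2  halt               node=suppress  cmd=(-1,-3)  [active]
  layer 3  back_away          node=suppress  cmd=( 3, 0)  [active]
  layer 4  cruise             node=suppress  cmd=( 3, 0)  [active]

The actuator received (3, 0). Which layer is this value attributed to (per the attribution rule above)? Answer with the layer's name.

[0] return_home off; wire := none
[1] align_heading on (inhibit); wire := none
[2] halt on (suppress); wire := (-1, -3)
[3] back_away on (suppress); wire := (3, 0)
[4] cruise on (suppress); wire := (3, 0)
output (3, 0)
last writer: layer 4 = cruise

cruise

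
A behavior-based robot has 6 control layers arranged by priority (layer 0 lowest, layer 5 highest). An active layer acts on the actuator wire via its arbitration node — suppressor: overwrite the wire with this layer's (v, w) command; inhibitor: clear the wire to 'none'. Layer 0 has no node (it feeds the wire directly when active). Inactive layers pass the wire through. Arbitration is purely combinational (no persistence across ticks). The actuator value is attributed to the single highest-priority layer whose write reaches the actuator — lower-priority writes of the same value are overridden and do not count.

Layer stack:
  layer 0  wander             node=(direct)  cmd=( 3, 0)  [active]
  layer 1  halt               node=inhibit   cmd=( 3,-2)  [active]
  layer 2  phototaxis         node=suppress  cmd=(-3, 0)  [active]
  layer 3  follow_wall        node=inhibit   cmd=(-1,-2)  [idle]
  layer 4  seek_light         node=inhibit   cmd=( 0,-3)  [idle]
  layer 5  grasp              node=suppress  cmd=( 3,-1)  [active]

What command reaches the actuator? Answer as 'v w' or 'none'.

3 -1

[0] wander on; wire := (3, 0)
[1] halt on (inhibit); wire := none
[2] phototaxis on (suppress); wire := (-3, 0)
[3] follow_wall off; pass (-3, 0)
[4] seek_light off; pass (-3, 0)
[5] grasp on (suppress); wire := (3, -1)
output (3, -1)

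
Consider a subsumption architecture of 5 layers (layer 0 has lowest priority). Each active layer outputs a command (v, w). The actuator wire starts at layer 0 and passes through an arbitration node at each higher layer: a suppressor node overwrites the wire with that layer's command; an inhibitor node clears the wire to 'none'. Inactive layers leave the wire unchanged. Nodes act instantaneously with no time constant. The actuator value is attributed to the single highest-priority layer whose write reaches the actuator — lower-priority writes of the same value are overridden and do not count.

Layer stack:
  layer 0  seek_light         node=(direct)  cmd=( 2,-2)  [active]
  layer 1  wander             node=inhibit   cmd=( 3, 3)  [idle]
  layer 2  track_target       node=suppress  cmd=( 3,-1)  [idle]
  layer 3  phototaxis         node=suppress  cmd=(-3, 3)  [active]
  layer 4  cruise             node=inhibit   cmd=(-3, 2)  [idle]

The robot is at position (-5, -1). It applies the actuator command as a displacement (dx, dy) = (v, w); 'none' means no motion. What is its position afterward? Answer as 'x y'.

[0] seek_light on; wire := (2, -2)
[1] wander off; pass (2, -2)
[2] track_target off; pass (2, -2)
[3] phototaxis on (suppress); wire := (-3, 3)
[4] cruise off; pass (-3, 3)
output (-3, 3)
position: (-5, -1) + (-3, 3) = (-8, 2)

-8 2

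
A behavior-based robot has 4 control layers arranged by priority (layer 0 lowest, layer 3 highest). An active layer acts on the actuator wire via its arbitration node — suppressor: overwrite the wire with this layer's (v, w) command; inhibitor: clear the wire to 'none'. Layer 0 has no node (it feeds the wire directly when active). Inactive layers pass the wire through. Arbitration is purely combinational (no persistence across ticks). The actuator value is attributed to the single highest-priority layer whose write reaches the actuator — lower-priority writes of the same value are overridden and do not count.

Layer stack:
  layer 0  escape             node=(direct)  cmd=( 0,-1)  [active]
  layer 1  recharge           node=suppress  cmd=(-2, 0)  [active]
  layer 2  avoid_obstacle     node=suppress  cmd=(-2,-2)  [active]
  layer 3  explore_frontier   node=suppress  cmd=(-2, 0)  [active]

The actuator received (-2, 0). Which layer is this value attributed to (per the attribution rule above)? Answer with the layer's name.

[0] escape on; wire := (0, -1)
[1] recharge on (suppress); wire := (-2, 0)
[2] avoid_obstacle on (suppress); wire := (-2, -2)
[3] explore_frontier on (suppress); wire := (-2, 0)
output (-2, 0)
last writer: layer 3 = explore_frontier

explore_frontier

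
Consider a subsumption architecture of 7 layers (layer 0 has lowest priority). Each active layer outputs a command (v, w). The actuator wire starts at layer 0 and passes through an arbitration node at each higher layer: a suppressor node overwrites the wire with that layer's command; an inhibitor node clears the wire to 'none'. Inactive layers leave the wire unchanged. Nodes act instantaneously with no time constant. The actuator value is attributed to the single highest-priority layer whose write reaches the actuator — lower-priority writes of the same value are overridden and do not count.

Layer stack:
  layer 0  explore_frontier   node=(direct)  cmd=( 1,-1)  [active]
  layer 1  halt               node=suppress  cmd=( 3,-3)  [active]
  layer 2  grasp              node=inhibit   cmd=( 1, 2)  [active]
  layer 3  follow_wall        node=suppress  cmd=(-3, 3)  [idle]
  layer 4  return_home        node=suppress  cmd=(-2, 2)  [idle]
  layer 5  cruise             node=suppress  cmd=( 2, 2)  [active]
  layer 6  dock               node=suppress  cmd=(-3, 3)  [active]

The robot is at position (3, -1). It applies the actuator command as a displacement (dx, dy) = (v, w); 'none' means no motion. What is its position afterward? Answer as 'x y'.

L0 explore_frontier: active, feeds wire = (1, -1)
L1 halt: active, suppressor → wire = (3, -3)
L2 grasp: active, inhibitor → wire = none
L3 follow_wall: idle → wire stays none
L4 return_home: idle → wire stays none
L5 cruise: active, suppressor → wire = (2, 2)
L6 dock: active, suppressor → wire = (-3, 3)
actuator = (-3, 3)
position: (3, -1) + (-3, 3) = (0, 2)

0 2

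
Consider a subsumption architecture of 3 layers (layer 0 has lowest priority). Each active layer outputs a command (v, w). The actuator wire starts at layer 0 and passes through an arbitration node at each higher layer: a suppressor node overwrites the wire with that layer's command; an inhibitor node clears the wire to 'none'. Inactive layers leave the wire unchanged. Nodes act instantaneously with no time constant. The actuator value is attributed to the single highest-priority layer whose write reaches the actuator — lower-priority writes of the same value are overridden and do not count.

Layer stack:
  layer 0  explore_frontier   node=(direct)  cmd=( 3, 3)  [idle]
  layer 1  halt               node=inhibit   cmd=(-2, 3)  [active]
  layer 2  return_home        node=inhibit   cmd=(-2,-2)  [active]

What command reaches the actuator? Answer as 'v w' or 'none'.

none

L0 explore_frontier: idle → wire = none
L1 halt: active, inhibitor → wire = none
L2 return_home: active, inhibitor → wire = none
actuator = none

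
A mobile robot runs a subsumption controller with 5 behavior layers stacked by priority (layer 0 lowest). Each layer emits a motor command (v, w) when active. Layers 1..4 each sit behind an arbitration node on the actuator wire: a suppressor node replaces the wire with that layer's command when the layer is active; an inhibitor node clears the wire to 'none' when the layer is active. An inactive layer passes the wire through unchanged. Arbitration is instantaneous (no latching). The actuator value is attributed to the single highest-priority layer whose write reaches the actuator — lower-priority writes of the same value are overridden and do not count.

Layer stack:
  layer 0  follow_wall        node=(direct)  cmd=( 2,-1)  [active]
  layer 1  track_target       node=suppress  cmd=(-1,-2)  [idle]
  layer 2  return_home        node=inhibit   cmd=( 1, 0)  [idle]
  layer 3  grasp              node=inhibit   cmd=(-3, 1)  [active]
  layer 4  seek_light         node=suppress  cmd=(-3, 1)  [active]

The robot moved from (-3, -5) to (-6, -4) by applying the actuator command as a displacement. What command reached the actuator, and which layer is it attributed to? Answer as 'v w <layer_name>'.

-3 1 seek_light

displacement = (-6, -4) − (-3, -5) = (-3, 1)
layer 0 (follow_wall) active — direct: (2, -1)
layer 1 (track_target) idle — unchanged: (2, -1)
layer 2 (return_home) idle — unchanged: (2, -1)
layer 3 (grasp) active — inhibits: none
layer 4 (seek_light) active — suppresses: (-3, 1)
→ actuator (-3, 1) — from layer 4 (seek_light)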